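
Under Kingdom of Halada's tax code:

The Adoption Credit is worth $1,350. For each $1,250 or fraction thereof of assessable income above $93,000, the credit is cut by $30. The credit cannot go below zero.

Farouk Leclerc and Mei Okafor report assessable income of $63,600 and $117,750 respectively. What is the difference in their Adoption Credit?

Farouk ($63,600): Adoption Credit: $63,600 is at or below the $93,000 threshold, so the full $1,350 applies.
Mei ($117,750): Adoption Credit: income exceeds $93,000 by $24,750, which is 20 full-or-partial $1,250 increments; reduction = 20 × $30 = $600, leaving $750.
Difference: |$1,350 − $750| = $600.

$600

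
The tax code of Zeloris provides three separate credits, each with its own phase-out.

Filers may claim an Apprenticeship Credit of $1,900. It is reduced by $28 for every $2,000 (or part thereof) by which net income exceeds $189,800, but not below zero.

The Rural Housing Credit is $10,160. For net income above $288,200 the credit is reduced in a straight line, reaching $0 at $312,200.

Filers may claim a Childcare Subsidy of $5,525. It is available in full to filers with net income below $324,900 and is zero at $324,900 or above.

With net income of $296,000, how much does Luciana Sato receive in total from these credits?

$12,771

Apprenticeship Credit: income exceeds $189,800 by $106,200, which is 54 full-or-partial $2,000 increments; reduction = 54 × $28 = $1,512, leaving $388.
Rural Housing Credit: $296,000 is $7,800 into a $24,000 phase-out range, leaving 16,200/24,000 of the credit: $10,160 × 16,200/24,000 = $6,858.
Childcare Subsidy: $296,000 is below the $324,900 cutoff, so the full $5,525 applies.
Total: $388 + $6,858 + $5,525 = $12,771.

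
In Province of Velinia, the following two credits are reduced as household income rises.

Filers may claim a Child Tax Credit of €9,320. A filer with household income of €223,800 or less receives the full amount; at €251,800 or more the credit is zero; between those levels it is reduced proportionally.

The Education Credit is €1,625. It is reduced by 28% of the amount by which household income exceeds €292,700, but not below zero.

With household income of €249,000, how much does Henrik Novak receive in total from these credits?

€2,557

Child Tax Credit: €249,000 is €25,200 into a €28,000 phase-out range, leaving 2,800/28,000 of the credit: €9,320 × 2,800/28,000 = €932.
Education Credit: €249,000 is at or below the €292,700 threshold, so the full €1,625 applies.
Total: €932 + €1,625 = €2,557.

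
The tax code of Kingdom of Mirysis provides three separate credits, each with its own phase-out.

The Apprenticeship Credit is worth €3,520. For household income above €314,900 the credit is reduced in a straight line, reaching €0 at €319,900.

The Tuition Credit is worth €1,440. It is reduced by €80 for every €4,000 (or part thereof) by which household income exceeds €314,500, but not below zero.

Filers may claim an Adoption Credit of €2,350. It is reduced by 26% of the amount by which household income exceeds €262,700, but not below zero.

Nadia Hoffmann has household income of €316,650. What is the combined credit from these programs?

Apprenticeship Credit: €316,650 is €1,750 into a €5,000 phase-out range, leaving 3,250/5,000 of the credit: €3,520 × 3,250/5,000 = €2,288.
Tuition Credit: income exceeds €314,500 by €2,150, which is 1 full-or-partial €4,000 increment; reduction = 1 × €80 = €80, leaving €1,360.
Adoption Credit: 26% of the €53,950 excess over €262,700 is €14,027 ≥ base, so the credit is €0.
Total: €2,288 + €1,360 + €0 = €3,648.

€3,648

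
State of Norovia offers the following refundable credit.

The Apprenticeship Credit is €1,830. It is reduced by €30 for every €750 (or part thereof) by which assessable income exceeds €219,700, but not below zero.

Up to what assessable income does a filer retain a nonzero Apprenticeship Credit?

After 60 increments the reduction is 60 × €30 = €1,800, leaving €30; one more increment wipes it out. Increment 60 ends at excess 60 × €750 = €45,000, so the highest qualifying income is €219,700 + €45,000 = €264,700.

€264,700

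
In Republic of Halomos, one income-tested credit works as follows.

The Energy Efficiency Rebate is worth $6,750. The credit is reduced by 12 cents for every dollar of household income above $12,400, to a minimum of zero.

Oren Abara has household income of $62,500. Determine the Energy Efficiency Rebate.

Energy Efficiency Rebate: 12% of the $50,100 excess over $12,400 is $6,012; credit = $6,750 − $6,012 = $738.

$738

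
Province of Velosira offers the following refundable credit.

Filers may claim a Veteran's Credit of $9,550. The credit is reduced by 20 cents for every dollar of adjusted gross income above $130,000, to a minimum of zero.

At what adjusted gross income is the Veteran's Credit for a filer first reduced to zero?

$177,750

The credit falls by 20% of each dollar above $130,000, so it reaches zero when the excess is $9,550 / 20% = $47,750: income = $130,000 + $47,750 = $177,750.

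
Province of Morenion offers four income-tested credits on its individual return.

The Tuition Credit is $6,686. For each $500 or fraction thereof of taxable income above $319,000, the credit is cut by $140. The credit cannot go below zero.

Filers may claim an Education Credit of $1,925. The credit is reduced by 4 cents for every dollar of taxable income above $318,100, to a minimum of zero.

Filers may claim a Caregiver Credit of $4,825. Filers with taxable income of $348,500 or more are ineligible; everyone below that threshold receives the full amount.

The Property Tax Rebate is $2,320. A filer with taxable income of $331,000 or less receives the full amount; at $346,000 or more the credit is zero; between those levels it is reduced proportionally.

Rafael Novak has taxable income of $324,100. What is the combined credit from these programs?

Tuition Credit: income exceeds $319,000 by $5,100, which is 11 full-or-partial $500 increments; reduction = 11 × $140 = $1,540, leaving $5,146.
Education Credit: 4% of the $6,000 excess over $318,100 is $240; credit = $1,925 − $240 = $1,685.
Caregiver Credit: $324,100 is below the $348,500 cutoff, so the full $4,825 applies.
Property Tax Rebate: $324,100 is at or below the $331,000 threshold, so the full $2,320 applies.
Total: $5,146 + $1,685 + $4,825 + $2,320 = $13,976.

$13,976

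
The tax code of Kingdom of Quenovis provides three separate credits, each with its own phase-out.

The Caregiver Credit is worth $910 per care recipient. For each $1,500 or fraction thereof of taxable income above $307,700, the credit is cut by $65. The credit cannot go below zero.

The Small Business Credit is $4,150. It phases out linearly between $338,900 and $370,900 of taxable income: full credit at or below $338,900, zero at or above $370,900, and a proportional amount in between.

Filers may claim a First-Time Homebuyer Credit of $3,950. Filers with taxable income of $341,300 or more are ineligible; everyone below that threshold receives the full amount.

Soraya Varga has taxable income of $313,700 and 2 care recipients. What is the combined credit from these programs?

Caregiver Credit: base = 2 × $910 = $1,820. income exceeds $307,700 by $6,000, which is 4 full-or-partial $1,500 increments; reduction = 4 × $65 = $260, leaving $1,560.
Small Business Credit: $313,700 is at or below the $338,900 threshold, so the full $4,150 applies.
First-Time Homebuyer Credit: $313,700 is below the $341,300 cutoff, so the full $3,950 applies.
Total: $1,560 + $4,150 + $3,950 = $9,660.

$9,660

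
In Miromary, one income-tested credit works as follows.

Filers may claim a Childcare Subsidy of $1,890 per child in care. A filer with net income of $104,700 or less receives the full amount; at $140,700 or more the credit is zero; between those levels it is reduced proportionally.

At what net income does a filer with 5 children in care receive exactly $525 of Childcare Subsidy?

Full credit = 5 × $1,890 = $9,450.
$525 is 525/9,450 of the full $9,450, so 8,925/9,450 of the $36,000 range has been used: income = $104,700 + $36,000 × 8,925/9,450 = $138,700.

$138,700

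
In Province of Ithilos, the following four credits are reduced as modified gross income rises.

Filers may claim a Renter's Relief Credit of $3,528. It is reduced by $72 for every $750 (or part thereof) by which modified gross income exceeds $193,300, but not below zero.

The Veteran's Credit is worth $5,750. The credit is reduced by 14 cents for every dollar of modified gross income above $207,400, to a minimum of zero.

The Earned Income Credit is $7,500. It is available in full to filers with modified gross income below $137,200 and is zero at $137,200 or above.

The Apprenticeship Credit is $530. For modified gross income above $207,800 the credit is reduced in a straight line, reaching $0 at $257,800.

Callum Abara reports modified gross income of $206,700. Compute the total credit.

$8,512

Renter's Relief Credit: income exceeds $193,300 by $13,400, which is 18 full-or-partial $750 increments; reduction = 18 × $72 = $1,296, leaving $2,232.
Veteran's Credit: $206,700 is at or below the $207,400 threshold, so the full $5,750 applies.
Earned Income Credit: $206,700 meets or exceeds the $137,200 cutoff, so the credit is $0.
Apprenticeship Credit: $206,700 is at or below the $207,800 threshold, so the full $530 applies.
Total: $2,232 + $5,750 + $0 + $530 = $8,512.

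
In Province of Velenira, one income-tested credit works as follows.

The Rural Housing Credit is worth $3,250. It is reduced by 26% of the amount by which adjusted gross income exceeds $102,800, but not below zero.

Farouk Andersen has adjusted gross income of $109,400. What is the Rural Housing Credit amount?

$1,534

Rural Housing Credit: 26% of the $6,600 excess over $102,800 is $1,716; credit = $3,250 − $1,716 = $1,534.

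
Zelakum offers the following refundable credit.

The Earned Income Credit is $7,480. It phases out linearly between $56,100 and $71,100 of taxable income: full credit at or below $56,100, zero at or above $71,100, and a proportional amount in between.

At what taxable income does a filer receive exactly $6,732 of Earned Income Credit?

$57,600

$6,732 is 6,732/7,480 of the full $7,480, so 748/7,480 of the $15,000 range has been used: income = $56,100 + $15,000 × 748/7,480 = $57,600.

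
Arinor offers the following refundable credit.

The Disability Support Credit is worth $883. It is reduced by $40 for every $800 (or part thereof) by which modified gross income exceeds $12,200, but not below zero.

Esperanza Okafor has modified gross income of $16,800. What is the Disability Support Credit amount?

$643

Disability Support Credit: income exceeds $12,200 by $4,600, which is 6 full-or-partial $800 increments; reduction = 6 × $40 = $240, leaving $643.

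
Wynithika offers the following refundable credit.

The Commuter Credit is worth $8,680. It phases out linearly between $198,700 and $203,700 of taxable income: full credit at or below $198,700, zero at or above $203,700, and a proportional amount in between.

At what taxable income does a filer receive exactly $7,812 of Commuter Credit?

$7,812 is 7,812/8,680 of the full $8,680, so 868/8,680 of the $5,000 range has been used: income = $198,700 + $5,000 × 868/8,680 = $199,200.

$199,200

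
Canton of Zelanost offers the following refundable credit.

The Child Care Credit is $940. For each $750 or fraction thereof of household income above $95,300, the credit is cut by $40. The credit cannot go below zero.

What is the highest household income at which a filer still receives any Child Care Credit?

$112,550

After 23 increments the reduction is 23 × $40 = $920, leaving $20; one more increment wipes it out. Increment 23 ends at excess 23 × $750 = $17,250, so the highest qualifying income is $95,300 + $17,250 = $112,550.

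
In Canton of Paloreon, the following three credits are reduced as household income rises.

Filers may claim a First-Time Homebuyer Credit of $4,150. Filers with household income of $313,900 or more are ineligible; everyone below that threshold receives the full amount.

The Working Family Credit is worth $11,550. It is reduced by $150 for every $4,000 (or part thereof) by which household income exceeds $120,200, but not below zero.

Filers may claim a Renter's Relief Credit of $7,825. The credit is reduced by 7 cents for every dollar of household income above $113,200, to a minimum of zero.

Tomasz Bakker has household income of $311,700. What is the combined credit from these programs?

First-Time Homebuyer Credit: $311,700 is below the $313,900 cutoff, so the full $4,150 applies.
Working Family Credit: income exceeds $120,200 by $191,500, which is 48 full-or-partial $4,000 increments; reduction = 48 × $150 = $7,200, leaving $4,350.
Renter's Relief Credit: 7% of the $198,500 excess over $113,200 is $13,895 ≥ base, so the credit is $0.
Total: $4,150 + $4,350 + $0 = $8,500.

$8,500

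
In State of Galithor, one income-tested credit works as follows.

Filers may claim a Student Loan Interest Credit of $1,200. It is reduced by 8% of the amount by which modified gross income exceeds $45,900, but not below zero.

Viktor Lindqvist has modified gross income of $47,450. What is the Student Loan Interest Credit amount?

$1,076

Student Loan Interest Credit: 8% of the $1,550 excess over $45,900 is $124; credit = $1,200 − $124 = $1,076.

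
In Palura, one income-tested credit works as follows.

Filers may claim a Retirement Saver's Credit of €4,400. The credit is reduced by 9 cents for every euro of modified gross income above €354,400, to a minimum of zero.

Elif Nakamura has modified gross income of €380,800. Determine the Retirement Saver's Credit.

€2,024

Retirement Saver's Credit: 9% of the €26,400 excess over €354,400 is €2,376; credit = €4,400 − €2,376 = €2,024.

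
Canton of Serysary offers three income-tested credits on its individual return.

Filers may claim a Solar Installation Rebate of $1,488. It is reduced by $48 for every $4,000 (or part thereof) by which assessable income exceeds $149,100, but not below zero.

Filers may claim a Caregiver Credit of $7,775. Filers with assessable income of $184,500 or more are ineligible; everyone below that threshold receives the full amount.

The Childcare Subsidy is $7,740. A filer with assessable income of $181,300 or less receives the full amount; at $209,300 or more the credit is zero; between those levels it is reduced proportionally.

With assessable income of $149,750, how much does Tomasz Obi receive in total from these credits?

Solar Installation Rebate: income exceeds $149,100 by $650, which is 1 full-or-partial $4,000 increment; reduction = 1 × $48 = $48, leaving $1,440.
Caregiver Credit: $149,750 is below the $184,500 cutoff, so the full $7,775 applies.
Childcare Subsidy: $149,750 is at or below the $181,300 threshold, so the full $7,740 applies.
Total: $1,440 + $7,775 + $7,740 = $16,955.

$16,955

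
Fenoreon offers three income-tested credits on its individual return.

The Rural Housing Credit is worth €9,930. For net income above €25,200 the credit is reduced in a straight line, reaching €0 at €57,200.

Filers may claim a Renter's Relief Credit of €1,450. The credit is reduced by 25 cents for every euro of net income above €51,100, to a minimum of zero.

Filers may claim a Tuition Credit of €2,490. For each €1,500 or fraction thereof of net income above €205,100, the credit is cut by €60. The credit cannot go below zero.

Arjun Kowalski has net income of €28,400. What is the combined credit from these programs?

Rural Housing Credit: €28,400 is €3,200 into a €32,000 phase-out range, leaving 28,800/32,000 of the credit: €9,930 × 28,800/32,000 = €8,937.
Renter's Relief Credit: €28,400 is at or below the €51,100 threshold, so the full €1,450 applies.
Tuition Credit: €28,400 is at or below the €205,100 threshold, so the full €2,490 applies.
Total: €8,937 + €1,450 + €2,490 = €12,877.

€12,877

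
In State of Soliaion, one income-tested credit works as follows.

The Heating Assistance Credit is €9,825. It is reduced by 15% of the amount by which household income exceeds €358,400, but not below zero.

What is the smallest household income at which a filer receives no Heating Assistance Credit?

€423,900

The credit falls by 15% of each euro above €358,400, so it reaches zero when the excess is €9,825 / 15% = €65,500: income = €358,400 + €65,500 = €423,900.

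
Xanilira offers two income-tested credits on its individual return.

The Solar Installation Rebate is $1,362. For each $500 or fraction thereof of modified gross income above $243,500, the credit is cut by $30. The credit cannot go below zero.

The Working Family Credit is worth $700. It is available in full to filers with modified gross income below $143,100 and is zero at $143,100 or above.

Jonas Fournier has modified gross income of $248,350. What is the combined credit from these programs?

$1,062

Solar Installation Rebate: income exceeds $243,500 by $4,850, which is 10 full-or-partial $500 increments; reduction = 10 × $30 = $300, leaving $1,062.
Working Family Credit: $248,350 meets or exceeds the $143,100 cutoff, so the credit is $0.
Total: $1,062 + $0 = $1,062.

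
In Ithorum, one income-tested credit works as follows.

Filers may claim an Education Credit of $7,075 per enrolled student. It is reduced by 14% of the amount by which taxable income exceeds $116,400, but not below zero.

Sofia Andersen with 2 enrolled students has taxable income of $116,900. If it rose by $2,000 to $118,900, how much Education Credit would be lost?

$280

At $116,900 — base = 2 × $7,075 = $14,150. 14% of the $500 excess over $116,400 is $70; credit = $14,150 − $70 = $14,080.
At $118,900 — base = 2 × $7,075 = $14,150. 14% of the $2,500 excess over $116,400 is $350; credit = $14,150 − $350 = $13,800.
Lost: $14,080 − $13,800 = $280.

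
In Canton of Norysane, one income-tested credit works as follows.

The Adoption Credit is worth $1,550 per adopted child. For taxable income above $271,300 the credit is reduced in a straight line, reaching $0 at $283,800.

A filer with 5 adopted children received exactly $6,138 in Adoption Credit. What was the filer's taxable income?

$273,900

Full credit = 5 × $1,550 = $7,750.
$6,138 is 6,138/7,750 of the full $7,750, so 1,612/7,750 of the $12,500 range has been used: income = $271,300 + $12,500 × 1,612/7,750 = $273,900.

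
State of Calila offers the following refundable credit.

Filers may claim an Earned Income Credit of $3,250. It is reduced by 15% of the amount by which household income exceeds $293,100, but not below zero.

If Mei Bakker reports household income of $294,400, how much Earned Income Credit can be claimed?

$3,055

Earned Income Credit: 15% of the $1,300 excess over $293,100 is $195; credit = $3,250 − $195 = $3,055.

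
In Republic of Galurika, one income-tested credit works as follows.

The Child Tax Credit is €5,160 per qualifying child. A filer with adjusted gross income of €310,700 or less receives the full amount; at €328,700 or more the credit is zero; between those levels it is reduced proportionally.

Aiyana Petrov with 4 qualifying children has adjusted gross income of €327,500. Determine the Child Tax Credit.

€1,376

Child Tax Credit: base = 4 × €5,160 = €20,640. €327,500 is €16,800 into a €18,000 phase-out range, leaving 1,200/18,000 of the credit: €20,640 × 1,200/18,000 = €1,376.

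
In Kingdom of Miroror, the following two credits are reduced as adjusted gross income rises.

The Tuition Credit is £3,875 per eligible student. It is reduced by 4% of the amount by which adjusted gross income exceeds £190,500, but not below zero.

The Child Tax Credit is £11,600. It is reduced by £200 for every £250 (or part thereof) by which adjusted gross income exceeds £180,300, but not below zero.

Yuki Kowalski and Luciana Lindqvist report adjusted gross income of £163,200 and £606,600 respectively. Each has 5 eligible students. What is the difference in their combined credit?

Yuki (£163,200): Tuition Credit: base = 5 × £3,875 = £19,375. £163,200 is at or below the £190,500 threshold, so the full £19,375 applies. Child Tax Credit: £163,200 is at or below the £180,300 threshold, so the full £11,600 applies. total £19,375 + £11,600 = £30,975
Luciana (£606,600): Tuition Credit: base = 5 × £3,875 = £19,375. 4% of the £416,100 excess over £190,500 is £16,644; credit = £19,375 − £16,644 = £2,731. Child Tax Credit: income exceeds £180,300 by £426,300 → 1706 increments × £200 = £341,200 ≥ base, so the credit is £0. total £2,731 + £0 = £2,731
Difference: |£30,975 − £2,731| = £28,244.

£28,244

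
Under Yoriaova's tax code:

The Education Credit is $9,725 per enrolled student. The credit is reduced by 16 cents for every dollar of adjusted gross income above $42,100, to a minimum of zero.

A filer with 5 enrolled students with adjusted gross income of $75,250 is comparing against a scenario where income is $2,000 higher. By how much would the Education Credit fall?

$320

At $75,250 — base = 5 × $9,725 = $48,625. 16% of the $33,150 excess over $42,100 is $5,304; credit = $48,625 − $5,304 = $43,321.
At $77,250 — base = 5 × $9,725 = $48,625. 16% of the $35,150 excess over $42,100 is $5,624; credit = $48,625 − $5,624 = $43,001.
Lost: $43,321 − $43,001 = $320.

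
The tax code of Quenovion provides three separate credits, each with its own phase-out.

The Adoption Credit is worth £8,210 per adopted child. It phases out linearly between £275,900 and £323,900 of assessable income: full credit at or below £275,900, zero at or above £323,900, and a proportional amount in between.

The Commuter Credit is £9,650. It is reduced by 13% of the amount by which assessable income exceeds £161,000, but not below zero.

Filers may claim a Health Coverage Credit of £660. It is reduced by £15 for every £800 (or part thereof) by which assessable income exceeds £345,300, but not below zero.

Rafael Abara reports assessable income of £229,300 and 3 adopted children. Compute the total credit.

£26,061

Adoption Credit: base = 3 × £8,210 = £24,630. £229,300 is at or below the £275,900 threshold, so the full £24,630 applies.
Commuter Credit: 13% of the £68,300 excess over £161,000 is £8,879; credit = £9,650 − £8,879 = £771.
Health Coverage Credit: £229,300 is at or below the £345,300 threshold, so the full £660 applies.
Total: £24,630 + £771 + £660 = £26,061.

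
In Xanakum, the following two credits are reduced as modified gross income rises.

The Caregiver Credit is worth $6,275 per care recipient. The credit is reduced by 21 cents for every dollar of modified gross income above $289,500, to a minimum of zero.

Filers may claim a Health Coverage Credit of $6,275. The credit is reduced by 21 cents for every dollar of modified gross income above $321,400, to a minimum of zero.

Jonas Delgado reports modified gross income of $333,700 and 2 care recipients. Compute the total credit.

Caregiver Credit: base = 2 × $6,275 = $12,550. 21% of the $44,200 excess over $289,500 is $9,282; credit = $12,550 − $9,282 = $3,268.
Health Coverage Credit: 21% of the $12,300 excess over $321,400 is $2,583; credit = $6,275 − $2,583 = $3,692.
Total: $3,268 + $3,692 = $6,960.

$6,960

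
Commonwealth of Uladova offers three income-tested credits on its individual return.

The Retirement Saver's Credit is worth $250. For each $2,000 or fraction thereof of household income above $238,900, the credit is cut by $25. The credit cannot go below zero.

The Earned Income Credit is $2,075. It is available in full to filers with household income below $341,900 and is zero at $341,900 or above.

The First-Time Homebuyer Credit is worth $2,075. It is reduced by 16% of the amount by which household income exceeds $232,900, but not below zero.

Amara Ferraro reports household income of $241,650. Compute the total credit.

$2,950

Retirement Saver's Credit: income exceeds $238,900 by $2,750, which is 2 full-or-partial $2,000 increments; reduction = 2 × $25 = $50, leaving $200.
Earned Income Credit: $241,650 is below the $341,900 cutoff, so the full $2,075 applies.
First-Time Homebuyer Credit: 16% of the $8,750 excess over $232,900 is $1,400; credit = $2,075 − $1,400 = $675.
Total: $200 + $2,075 + $675 = $2,950.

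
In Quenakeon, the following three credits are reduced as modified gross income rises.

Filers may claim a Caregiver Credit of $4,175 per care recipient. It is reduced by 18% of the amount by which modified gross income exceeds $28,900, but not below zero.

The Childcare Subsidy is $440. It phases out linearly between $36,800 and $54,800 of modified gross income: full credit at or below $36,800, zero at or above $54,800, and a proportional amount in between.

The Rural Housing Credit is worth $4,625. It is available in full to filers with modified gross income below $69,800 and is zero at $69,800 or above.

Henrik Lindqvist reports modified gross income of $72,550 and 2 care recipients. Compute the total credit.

$493

Caregiver Credit: base = 2 × $4,175 = $8,350. 18% of the $43,650 excess over $28,900 is $7,857; credit = $8,350 − $7,857 = $493.
Childcare Subsidy: $72,550 is at or above $54,800, so the credit is $0.
Rural Housing Credit: $72,550 meets or exceeds the $69,800 cutoff, so the credit is $0.
Total: $493 + $0 + $0 = $493.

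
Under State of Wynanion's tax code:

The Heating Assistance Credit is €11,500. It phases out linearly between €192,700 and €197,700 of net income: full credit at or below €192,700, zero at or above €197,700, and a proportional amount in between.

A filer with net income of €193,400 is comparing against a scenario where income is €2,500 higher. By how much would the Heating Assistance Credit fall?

€5,750

At €193,400 — €193,400 is €700 into a €5,000 phase-out range, leaving 4,300/5,000 of the credit: €11,500 × 4,300/5,000 = €9,890.
At €195,900 — €195,900 is €3,200 into a €5,000 phase-out range, leaving 1,800/5,000 of the credit: €11,500 × 1,800/5,000 = €4,140.
Lost: €9,890 − €4,140 = €5,750.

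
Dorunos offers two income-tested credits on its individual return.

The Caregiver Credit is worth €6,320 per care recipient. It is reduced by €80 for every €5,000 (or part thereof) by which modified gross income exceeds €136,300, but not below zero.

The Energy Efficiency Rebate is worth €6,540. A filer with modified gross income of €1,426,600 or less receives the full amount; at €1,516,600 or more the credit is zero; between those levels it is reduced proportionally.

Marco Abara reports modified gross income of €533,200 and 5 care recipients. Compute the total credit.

Caregiver Credit: base = 5 × €6,320 = €31,600. income exceeds €136,300 by €396,900, which is 80 full-or-partial €5,000 increments; reduction = 80 × €80 = €6,400, leaving €25,200.
Energy Efficiency Rebate: €533,200 is at or below the €1,426,600 threshold, so the full €6,540 applies.
Total: €25,200 + €6,540 = €31,740.

€31,740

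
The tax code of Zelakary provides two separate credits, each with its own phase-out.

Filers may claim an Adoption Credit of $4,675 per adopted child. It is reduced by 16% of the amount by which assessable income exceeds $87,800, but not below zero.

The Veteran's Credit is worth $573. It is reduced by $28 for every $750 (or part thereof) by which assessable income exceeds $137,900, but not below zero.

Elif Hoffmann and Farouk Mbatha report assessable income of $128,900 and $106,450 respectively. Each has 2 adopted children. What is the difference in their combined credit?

Elif ($128,900): Adoption Credit: base = 2 × $4,675 = $9,350. 16% of the $41,100 excess over $87,800 is $6,576; credit = $9,350 − $6,576 = $2,774. Veteran's Credit: $128,900 is at or below the $137,900 threshold, so the full $573 applies. total $2,774 + $573 = $3,347
Farouk ($106,450): Adoption Credit: base = 2 × $4,675 = $9,350. 16% of the $18,650 excess over $87,800 is $2,984; credit = $9,350 − $2,984 = $6,366. Veteran's Credit: $106,450 is at or below the $137,900 threshold, so the full $573 applies. total $6,366 + $573 = $6,939
Difference: |$3,347 − $6,939| = $3,592.

$3,592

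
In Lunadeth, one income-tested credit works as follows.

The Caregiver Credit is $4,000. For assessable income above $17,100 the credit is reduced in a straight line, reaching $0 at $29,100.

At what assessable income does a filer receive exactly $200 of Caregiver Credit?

$28,500

$200 is 200/4,000 of the full $4,000, so 3,800/4,000 of the $12,000 range has been used: income = $17,100 + $12,000 × 3,800/4,000 = $28,500.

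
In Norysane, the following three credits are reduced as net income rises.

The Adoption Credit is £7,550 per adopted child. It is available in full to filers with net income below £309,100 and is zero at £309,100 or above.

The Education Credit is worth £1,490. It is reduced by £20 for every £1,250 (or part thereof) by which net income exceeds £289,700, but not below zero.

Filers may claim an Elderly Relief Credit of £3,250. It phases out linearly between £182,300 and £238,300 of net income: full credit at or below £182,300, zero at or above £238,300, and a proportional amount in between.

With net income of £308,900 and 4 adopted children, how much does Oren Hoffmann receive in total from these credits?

Adoption Credit: base = 4 × £7,550 = £30,200. £308,900 is below the £309,100 cutoff, so the full £30,200 applies.
Education Credit: income exceeds £289,700 by £19,200, which is 16 full-or-partial £1,250 increments; reduction = 16 × £20 = £320, leaving £1,170.
Elderly Relief Credit: £308,900 is at or above £238,300, so the credit is £0.
Total: £30,200 + £1,170 + £0 = £31,370.

£31,370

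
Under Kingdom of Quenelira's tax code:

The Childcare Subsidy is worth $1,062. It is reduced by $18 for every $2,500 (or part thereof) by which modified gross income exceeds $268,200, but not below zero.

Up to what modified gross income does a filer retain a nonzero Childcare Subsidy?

After 58 increments the reduction is 58 × $18 = $1,044, leaving $18; one more increment wipes it out. Increment 58 ends at excess 58 × $2,500 = $145,000, so the highest qualifying income is $268,200 + $145,000 = $413,200.

$413,200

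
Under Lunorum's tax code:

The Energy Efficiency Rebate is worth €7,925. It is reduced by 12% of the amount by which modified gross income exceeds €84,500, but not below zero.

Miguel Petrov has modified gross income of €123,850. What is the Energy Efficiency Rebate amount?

€3,203

Energy Efficiency Rebate: 12% of the €39,350 excess over €84,500 is €4,722; credit = €7,925 − €4,722 = €3,203.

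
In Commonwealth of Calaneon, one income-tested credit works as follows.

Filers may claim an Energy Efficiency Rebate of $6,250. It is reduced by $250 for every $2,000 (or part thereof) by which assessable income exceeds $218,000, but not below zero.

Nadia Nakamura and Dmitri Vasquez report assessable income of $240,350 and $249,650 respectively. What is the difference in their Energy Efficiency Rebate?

Nadia ($240,350): Energy Efficiency Rebate: income exceeds $218,000 by $22,350, which is 12 full-or-partial $2,000 increments; reduction = 12 × $250 = $3,000, leaving $3,250.
Dmitri ($249,650): Energy Efficiency Rebate: income exceeds $218,000 by $31,650, which is 16 full-or-partial $2,000 increments; reduction = 16 × $250 = $4,000, leaving $2,250.
Difference: |$3,250 − $2,250| = $1,000.

$1,000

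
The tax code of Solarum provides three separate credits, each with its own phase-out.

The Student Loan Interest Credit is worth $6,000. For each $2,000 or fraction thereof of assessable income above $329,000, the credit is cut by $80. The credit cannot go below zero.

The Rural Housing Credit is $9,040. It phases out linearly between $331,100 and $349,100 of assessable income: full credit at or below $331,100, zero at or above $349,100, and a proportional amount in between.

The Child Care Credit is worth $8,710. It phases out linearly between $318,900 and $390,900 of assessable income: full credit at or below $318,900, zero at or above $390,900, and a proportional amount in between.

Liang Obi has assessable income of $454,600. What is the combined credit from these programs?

Student Loan Interest Credit: income exceeds $329,000 by $125,600, which is 63 full-or-partial $2,000 increments; reduction = 63 × $80 = $5,040, leaving $960.
Rural Housing Credit: $454,600 is at or above $349,100, so the credit is $0.
Child Care Credit: $454,600 is at or above $390,900, so the credit is $0.
Total: $960 + $0 + $0 = $960.

$960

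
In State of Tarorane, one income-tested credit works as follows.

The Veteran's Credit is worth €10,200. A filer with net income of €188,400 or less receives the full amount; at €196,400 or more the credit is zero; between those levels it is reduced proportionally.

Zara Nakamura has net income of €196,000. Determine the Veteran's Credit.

Veteran's Credit: €196,000 is €7,600 into a €8,000 phase-out range, leaving 400/8,000 of the credit: €10,200 × 400/8,000 = €510.

€510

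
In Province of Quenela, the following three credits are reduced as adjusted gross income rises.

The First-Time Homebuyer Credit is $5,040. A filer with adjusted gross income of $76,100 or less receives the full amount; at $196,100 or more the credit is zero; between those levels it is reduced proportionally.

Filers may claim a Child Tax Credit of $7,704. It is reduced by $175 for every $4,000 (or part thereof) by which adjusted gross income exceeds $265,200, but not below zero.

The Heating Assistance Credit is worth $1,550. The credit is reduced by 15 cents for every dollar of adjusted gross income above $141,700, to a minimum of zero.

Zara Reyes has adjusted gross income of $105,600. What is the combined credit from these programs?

First-Time Homebuyer Credit: $105,600 is $29,500 into a $120,000 phase-out range, leaving 90,500/120,000 of the credit: $5,040 × 90,500/120,000 = $3,801.
Child Tax Credit: $105,600 is at or below the $265,200 threshold, so the full $7,704 applies.
Heating Assistance Credit: $105,600 is at or below the $141,700 threshold, so the full $1,550 applies.
Total: $3,801 + $7,704 + $1,550 = $13,055.

$13,055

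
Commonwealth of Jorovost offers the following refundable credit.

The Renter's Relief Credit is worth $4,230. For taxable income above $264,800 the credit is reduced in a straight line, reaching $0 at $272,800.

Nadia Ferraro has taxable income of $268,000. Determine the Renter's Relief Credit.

$2,538

Renter's Relief Credit: $268,000 is $3,200 into a $8,000 phase-out range, leaving 4,800/8,000 of the credit: $4,230 × 4,800/8,000 = $2,538.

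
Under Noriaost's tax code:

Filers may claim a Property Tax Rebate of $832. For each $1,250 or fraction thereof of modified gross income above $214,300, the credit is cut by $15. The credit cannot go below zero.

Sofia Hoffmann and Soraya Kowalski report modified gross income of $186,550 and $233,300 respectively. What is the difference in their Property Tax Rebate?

Sofia ($186,550): Property Tax Rebate: $186,550 is at or below the $214,300 threshold, so the full $832 applies.
Soraya ($233,300): Property Tax Rebate: income exceeds $214,300 by $19,000, which is 16 full-or-partial $1,250 increments; reduction = 16 × $15 = $240, leaving $592.
Difference: |$832 − $592| = $240.

$240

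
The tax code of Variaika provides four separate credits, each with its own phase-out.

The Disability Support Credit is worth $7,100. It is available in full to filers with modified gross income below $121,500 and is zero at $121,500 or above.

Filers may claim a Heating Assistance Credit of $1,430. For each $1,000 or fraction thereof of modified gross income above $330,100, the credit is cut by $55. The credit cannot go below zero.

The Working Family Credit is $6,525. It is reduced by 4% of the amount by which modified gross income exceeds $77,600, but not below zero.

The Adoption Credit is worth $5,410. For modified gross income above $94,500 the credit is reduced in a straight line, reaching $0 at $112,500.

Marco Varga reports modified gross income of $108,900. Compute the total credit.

$14,885

Disability Support Credit: $108,900 is below the $121,500 cutoff, so the full $7,100 applies.
Heating Assistance Credit: $108,900 is at or below the $330,100 threshold, so the full $1,430 applies.
Working Family Credit: 4% of the $31,300 excess over $77,600 is $1,252; credit = $6,525 − $1,252 = $5,273.
Adoption Credit: $108,900 is $14,400 into a $18,000 phase-out range, leaving 3,600/18,000 of the credit: $5,410 × 3,600/18,000 = $1,082.
Total: $7,100 + $1,430 + $5,273 + $1,082 = $14,885.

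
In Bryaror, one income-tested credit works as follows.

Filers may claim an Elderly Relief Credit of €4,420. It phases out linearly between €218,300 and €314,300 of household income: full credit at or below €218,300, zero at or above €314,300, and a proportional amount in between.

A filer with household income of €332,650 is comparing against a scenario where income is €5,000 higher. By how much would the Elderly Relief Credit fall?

€0

At €332,650 — €332,650 is at or above €314,300, so the credit is €0.
At €337,650 — €337,650 is at or above €314,300, so the credit is €0.
Lost: €0 − €0 = €0.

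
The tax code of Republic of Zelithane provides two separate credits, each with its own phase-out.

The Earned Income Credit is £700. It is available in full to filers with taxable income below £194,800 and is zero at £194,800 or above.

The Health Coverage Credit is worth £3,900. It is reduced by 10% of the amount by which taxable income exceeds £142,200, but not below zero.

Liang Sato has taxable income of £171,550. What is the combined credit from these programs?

Earned Income Credit: £171,550 is below the £194,800 cutoff, so the full £700 applies.
Health Coverage Credit: 10% of the £29,350 excess over £142,200 is £2,935; credit = £3,900 − £2,935 = £965.
Total: £700 + £965 = £1,665.

£1,665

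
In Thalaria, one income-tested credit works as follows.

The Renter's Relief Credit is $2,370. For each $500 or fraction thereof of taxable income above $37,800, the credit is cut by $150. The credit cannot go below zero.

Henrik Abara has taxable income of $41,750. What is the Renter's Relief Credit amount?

Renter's Relief Credit: income exceeds $37,800 by $3,950, which is 8 full-or-partial $500 increments; reduction = 8 × $150 = $1,200, leaving $1,170.

$1,170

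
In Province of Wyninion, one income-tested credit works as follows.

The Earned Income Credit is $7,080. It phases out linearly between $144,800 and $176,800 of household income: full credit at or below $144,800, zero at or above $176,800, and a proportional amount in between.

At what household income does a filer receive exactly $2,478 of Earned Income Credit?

$165,600

$2,478 is 2,478/7,080 of the full $7,080, so 4,602/7,080 of the $32,000 range has been used: income = $144,800 + $32,000 × 4,602/7,080 = $165,600.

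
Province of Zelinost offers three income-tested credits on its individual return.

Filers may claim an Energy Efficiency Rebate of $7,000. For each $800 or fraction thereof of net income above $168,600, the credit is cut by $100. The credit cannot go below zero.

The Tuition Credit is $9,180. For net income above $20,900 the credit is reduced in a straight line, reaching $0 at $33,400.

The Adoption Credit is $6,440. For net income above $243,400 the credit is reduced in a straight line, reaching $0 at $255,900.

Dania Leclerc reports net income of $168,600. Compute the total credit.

$13,440

Energy Efficiency Rebate: $168,600 is at or below the $168,600 threshold, so the full $7,000 applies.
Tuition Credit: $168,600 is at or above $33,400, so the credit is $0.
Adoption Credit: $168,600 is at or below the $243,400 threshold, so the full $6,440 applies.
Total: $7,000 + $0 + $6,440 = $13,440.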